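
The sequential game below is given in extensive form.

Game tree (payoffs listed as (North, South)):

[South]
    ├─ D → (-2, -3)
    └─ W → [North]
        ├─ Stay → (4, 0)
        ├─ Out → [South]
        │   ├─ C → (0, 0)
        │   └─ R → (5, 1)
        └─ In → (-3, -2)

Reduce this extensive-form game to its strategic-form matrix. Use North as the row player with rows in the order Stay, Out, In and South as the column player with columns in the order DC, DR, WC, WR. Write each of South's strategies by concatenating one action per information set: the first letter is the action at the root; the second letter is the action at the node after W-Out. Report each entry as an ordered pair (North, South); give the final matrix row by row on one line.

Stay: (-2,-3) (-2,-3) (4,0) (4,0) | Out: (-2,-3) (-2,-3) (0,0) (5,1) | In: (-2,-3) (-2,-3) (-3,-2) (-3,-2)

Row Stay: DC→(-2,-3), DR→(-2,-3), WC→(4,0), WR→(4,0)
Row Out: DC→(-2,-3), DR→(-2,-3), WC→(0,0), WR→(5,1)
Row In: DC→(-2,-3), DR→(-2,-3), WC→(-3,-2), WR→(-3,-2)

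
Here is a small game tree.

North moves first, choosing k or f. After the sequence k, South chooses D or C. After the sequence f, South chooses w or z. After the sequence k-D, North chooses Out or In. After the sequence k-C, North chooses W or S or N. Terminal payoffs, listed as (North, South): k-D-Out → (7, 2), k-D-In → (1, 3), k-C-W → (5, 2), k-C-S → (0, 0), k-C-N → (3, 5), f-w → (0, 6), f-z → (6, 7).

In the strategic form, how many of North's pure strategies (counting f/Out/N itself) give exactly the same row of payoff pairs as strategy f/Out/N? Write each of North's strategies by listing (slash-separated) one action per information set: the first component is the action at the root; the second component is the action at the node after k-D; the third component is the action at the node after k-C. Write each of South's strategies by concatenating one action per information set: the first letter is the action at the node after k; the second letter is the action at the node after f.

6

Row for f/Out/N (columns Dw, Dz, Cw, Cz): (0,6) (6,7) (0,6) (6,7).
Under f/Out/N, North's choice at the node after k-D and at the node after k-C can never be reached regardless of what South does, so varying those choices leaves every outcome unchanged.
Holding the reachable choices fixed and varying the unreachable ones freely already gives 2 × 3 = 6 equivalent strategies.
No other strategy reproduces this row, so those 6 are the full class: f/Out/W, f/Out/S, f/Out/N, f/In/W, f/In/S, f/In/N.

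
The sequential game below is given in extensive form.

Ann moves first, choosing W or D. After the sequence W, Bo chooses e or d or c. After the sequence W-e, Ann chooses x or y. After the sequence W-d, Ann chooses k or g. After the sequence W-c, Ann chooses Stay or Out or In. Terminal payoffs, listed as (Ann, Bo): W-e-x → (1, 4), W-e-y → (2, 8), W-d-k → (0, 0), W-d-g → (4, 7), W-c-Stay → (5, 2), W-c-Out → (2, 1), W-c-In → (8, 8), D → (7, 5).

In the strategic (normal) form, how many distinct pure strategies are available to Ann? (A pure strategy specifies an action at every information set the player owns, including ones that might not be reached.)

Ann owns the root with actions {W, D} — two choices.
Ann owns the node after W-e with actions {x, y} — two choices.
Ann owns the node after W-d with actions {k, g} — two choices.
Ann owns the node after W-c with actions {Stay, Out, In} — three choices.
A pure strategy fixes one action at each information set independently, so the count is the product 2 × 2 × 2 × 3 = 24.

24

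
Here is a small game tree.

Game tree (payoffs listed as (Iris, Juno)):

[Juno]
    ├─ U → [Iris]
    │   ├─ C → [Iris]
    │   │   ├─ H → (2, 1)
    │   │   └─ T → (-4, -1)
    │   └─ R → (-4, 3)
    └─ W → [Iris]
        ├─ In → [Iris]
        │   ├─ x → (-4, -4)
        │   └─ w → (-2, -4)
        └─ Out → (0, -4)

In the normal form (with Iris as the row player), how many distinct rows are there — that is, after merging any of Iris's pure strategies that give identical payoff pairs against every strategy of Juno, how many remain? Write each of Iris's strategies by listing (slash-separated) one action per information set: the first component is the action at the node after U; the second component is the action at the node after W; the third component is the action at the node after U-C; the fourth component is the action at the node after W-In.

Iris has 16 pure strategies: C/In/H/x, C/In/H/w, C/In/T/x, C/In/T/w, C/Out/H/x, C/Out/H/w, C/Out/T/x, C/Out/T/w, R/In/H/x, R/In/H/w, R/In/T/x, R/In/T/w, R/Out/H/x, R/Out/H/w, R/Out/T/x, R/Out/T/w. Columns: U, W.
{C/In/H/x} → row (2,1) (-4,-4)
{C/In/H/w} → row (2,1) (-2,-4)
{C/In/T/x} → row (-4,-1) (-4,-4)
{C/In/T/w} → row (-4,-1) (-2,-4)
{C/Out/H/x, C/Out/H/w} → row (2,1) (0,-4)
{C/Out/T/x, C/Out/T/w} → row (-4,-1) (0,-4)
{R/In/H/x, R/In/T/x} → row (-4,3) (-4,-4)
{R/In/H/w, R/In/T/w} → row (-4,3) (-2,-4)
{R/Out/H/x, R/Out/H/w, R/Out/T/x, R/Out/T/w} → row (-4,3) (0,-4)
That's 9 distinct rows out of 16 strategies.

9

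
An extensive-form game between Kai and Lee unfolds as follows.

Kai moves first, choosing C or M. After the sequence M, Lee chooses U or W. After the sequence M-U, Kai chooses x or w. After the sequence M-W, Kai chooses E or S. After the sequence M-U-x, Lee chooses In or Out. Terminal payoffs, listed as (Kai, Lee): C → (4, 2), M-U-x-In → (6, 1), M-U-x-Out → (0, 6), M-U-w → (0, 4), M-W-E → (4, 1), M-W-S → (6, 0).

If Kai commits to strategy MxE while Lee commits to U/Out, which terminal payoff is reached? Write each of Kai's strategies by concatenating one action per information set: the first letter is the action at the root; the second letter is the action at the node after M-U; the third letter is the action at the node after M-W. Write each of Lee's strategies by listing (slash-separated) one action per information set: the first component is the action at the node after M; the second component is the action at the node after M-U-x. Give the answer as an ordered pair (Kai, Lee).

Trace the play path from the root:
  Kai plays M
  Lee plays U at [M]
  Kai plays x at [M-U]
  Lee plays Out at [M-U-x]
→ terminal payoff (0, 6).
(Kai's choice at the node after M-W is never reached on this path, so it doesn't affect the outcome.)

(0, 6)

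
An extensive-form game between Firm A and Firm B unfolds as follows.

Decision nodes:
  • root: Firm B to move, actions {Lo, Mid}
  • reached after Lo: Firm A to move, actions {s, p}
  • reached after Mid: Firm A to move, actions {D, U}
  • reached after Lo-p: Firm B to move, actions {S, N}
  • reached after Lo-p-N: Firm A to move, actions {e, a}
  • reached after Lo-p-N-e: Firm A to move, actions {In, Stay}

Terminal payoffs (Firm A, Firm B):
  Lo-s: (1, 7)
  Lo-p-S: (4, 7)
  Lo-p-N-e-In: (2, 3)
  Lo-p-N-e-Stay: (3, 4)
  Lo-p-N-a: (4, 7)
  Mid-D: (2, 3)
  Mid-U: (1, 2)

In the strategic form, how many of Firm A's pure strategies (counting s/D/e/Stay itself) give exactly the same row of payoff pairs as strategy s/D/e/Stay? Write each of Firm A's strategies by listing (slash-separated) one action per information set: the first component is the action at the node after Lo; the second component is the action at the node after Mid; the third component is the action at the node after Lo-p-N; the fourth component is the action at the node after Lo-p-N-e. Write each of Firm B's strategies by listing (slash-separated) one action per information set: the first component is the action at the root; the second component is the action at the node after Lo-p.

Row for s/D/e/Stay (columns Lo/S, Lo/N, Mid/S, Mid/N): (1,7) (1,7) (2,3) (2,3).
Under s/D/e/Stay, Firm A's choice at the node after Lo-p-N and at the node after Lo-p-N-e can never be reached regardless of what Firm B does, so varying those choices leaves every outcome unchanged.
Holding the reachable choices fixed and varying the unreachable ones freely already gives 2 × 2 = 4 equivalent strategies.
No other strategy reproduces this row, so those 4 are the full class: s/D/e/In, s/D/e/Stay, s/D/a/In, s/D/a/Stay.

4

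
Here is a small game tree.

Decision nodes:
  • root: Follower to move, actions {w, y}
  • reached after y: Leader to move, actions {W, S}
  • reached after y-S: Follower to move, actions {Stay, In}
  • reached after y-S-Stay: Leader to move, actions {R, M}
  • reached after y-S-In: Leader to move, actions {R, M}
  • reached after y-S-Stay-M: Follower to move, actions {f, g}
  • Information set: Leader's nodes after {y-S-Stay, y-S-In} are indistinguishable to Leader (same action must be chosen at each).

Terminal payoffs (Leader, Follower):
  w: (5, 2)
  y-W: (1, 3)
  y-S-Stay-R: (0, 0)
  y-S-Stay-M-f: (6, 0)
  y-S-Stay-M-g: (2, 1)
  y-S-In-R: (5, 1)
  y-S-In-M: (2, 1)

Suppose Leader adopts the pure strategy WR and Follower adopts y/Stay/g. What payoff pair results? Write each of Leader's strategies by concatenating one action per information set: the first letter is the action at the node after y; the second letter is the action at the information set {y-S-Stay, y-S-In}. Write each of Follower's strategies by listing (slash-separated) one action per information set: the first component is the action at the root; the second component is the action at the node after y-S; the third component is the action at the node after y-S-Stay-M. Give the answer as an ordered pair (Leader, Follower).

(1, 3)

Trace the play path from the root:
  Follower plays y
  Leader plays W at [y]
→ terminal payoff (1, 3).
(Leader's choice at the information set {y-S-Stay, y-S-In} is never reached on this path, so it doesn't affect the outcome.)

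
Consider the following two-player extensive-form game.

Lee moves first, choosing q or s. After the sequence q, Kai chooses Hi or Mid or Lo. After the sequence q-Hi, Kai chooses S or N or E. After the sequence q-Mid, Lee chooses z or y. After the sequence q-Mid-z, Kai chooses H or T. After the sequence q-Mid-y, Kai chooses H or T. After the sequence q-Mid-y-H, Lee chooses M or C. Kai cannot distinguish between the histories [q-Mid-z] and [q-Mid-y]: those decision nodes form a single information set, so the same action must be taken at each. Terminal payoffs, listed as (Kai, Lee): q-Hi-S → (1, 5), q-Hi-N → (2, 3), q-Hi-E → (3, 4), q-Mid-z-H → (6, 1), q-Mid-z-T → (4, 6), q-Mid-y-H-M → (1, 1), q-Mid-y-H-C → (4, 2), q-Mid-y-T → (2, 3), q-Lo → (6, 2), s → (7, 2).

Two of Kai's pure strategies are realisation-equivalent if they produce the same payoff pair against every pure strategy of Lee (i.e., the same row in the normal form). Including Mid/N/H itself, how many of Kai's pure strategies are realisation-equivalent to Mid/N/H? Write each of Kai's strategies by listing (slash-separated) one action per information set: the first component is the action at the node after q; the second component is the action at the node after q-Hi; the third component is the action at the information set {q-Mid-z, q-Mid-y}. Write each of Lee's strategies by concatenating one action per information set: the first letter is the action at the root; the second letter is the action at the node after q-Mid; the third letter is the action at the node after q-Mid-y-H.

Row for Mid/N/H (columns qzM, qzC, qyM, qyC, szM, szC, syM, syC): (6,1) (6,1) (1,1) (4,2) (7,2) (7,2) (7,2) (7,2).
Under Mid/N/H, Kai's choice at the node after q-Hi can never be reached regardless of what Lee does, so varying those choices leaves every outcome unchanged.
Holding the reachable choices fixed and varying the unreachable one freely already gives 3 equivalent strategies.
No other strategy reproduces this row, so those 3 are the full class: Mid/S/H, Mid/N/H, Mid/E/H.

3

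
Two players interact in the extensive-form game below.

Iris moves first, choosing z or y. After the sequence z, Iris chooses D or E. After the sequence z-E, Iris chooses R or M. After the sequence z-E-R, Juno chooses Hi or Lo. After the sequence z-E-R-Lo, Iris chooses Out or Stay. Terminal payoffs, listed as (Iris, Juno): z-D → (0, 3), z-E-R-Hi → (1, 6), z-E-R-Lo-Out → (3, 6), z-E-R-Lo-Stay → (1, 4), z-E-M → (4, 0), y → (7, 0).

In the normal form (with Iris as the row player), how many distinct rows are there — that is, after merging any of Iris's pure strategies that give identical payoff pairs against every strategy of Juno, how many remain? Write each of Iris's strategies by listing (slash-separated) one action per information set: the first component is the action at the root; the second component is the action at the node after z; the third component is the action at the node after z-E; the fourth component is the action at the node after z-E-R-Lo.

Iris has 16 pure strategies: z/D/R/Out, z/D/R/Stay, z/D/M/Out, z/D/M/Stay, z/E/R/Out, z/E/R/Stay, z/E/M/Out, z/E/M/Stay, y/D/R/Out, y/D/R/Stay, y/D/M/Out, y/D/M/Stay, y/E/R/Out, y/E/R/Stay, y/E/M/Out, y/E/M/Stay. Columns: Hi, Lo.
{z/D/R/Out, z/D/R/Stay, z/D/M/Out, z/D/M/Stay} → row (0,3) (0,3)
{z/E/R/Out} → row (1,6) (3,6)
{z/E/R/Stay} → row (1,6) (1,4)
{z/E/M/Out, z/E/M/Stay} → row (4,0) (4,0)
{y/D/R/Out, y/D/R/Stay, y/D/M/Out, y/D/M/Stay, y/E/R/Out, y/E/R/Stay, y/E/M/Out, y/E/M/Stay} → row (7,0) (7,0)
That's 5 distinct rows out of 16 strategies.

5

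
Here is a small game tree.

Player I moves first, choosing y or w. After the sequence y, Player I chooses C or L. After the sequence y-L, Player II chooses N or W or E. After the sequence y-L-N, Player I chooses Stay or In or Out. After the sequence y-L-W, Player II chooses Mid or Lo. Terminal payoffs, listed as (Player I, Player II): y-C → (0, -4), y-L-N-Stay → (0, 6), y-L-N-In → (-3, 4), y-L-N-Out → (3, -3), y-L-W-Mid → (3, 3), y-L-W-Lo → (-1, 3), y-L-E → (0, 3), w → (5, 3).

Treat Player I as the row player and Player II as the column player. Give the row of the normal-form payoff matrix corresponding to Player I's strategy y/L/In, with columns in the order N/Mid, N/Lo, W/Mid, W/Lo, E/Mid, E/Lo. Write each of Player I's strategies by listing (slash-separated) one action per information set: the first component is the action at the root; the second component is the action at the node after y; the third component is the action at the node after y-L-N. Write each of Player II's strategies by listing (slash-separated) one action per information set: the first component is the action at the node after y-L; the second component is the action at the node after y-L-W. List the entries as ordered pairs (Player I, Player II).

vs N/Mid: Player I plays y → Player I plays L at [y] → Player II plays N at [y-L] → Player I plays In at [y-L-N] → (-3, 4)
vs N/Lo: Player I plays y → Player I plays L at [y] → Player II plays N at [y-L] → Player I plays In at [y-L-N] → (-3, 4)
vs W/Mid: Player I plays y → Player I plays L at [y] → Player II plays W at [y-L] → Player II plays Mid at [y-L-W] → (3, 3)
vs W/Lo: Player I plays y → Player I plays L at [y] → Player II plays W at [y-L] → Player II plays Lo at [y-L-W] → (-1, 3)
vs E/Mid: Player I plays y → Player I plays L at [y] → Player II plays E at [y-L] → (0, 3)
vs E/Lo: Player I plays y → Player I plays L at [y] → Player II plays E at [y-L] → (0, 3)

(-3,4) (-3,4) (3,3) (-1,3) (0,3) (0,3)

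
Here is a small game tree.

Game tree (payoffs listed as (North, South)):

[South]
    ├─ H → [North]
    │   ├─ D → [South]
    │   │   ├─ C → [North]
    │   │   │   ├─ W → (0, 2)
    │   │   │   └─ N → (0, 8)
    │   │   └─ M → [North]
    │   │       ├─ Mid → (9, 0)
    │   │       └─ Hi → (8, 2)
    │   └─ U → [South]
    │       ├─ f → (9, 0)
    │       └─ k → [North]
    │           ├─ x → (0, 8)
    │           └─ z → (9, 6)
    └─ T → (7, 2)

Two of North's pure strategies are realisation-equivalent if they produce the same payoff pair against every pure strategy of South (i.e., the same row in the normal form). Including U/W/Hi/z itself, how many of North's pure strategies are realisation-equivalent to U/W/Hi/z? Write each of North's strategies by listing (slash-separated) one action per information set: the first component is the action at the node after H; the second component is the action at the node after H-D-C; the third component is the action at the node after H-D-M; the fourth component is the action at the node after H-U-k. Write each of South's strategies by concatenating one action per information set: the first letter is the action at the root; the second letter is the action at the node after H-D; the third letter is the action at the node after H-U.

4

Row for U/W/Hi/z (columns HCf, HCk, HMf, HMk, TCf, TCk, TMf, TMk): (9,0) (9,6) (9,0) (9,6) (7,2) (7,2) (7,2) (7,2).
Under U/W/Hi/z, North's choice at the node after H-D-C and at the node after H-D-M can never be reached regardless of what South does, so varying those choices leaves every outcome unchanged.
Holding the reachable choices fixed and varying the unreachable ones freely already gives 2 × 2 = 4 equivalent strategies.
No other strategy reproduces this row, so those 4 are the full class: U/W/Mid/z, U/W/Hi/z, U/N/Mid/z, U/N/Hi/z.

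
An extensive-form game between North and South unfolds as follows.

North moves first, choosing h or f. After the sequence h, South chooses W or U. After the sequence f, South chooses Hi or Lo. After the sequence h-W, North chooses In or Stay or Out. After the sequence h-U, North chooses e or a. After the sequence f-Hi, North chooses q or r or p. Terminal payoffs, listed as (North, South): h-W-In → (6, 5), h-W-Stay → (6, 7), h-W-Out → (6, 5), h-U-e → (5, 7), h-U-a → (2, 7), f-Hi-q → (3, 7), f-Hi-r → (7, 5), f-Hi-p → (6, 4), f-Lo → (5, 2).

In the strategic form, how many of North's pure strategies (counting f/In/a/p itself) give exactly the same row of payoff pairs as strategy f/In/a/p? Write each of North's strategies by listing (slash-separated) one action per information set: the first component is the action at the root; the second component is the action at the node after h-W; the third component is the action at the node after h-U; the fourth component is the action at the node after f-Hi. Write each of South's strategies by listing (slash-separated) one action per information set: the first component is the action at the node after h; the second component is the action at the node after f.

Row for f/In/a/p (columns W/Hi, W/Lo, U/Hi, U/Lo): (6,4) (5,2) (6,4) (5,2).
Under f/In/a/p, North's choice at the node after h-W and at the node after h-U can never be reached regardless of what South does, so varying those choices leaves every outcome unchanged.
Holding the reachable choices fixed and varying the unreachable ones freely already gives 3 × 2 = 6 equivalent strategies.
No other strategy reproduces this row, so those 6 are the full class: f/In/e/p, f/In/a/p, f/Stay/e/p, f/Stay/a/p, f/Out/e/p, f/Out/a/p.

6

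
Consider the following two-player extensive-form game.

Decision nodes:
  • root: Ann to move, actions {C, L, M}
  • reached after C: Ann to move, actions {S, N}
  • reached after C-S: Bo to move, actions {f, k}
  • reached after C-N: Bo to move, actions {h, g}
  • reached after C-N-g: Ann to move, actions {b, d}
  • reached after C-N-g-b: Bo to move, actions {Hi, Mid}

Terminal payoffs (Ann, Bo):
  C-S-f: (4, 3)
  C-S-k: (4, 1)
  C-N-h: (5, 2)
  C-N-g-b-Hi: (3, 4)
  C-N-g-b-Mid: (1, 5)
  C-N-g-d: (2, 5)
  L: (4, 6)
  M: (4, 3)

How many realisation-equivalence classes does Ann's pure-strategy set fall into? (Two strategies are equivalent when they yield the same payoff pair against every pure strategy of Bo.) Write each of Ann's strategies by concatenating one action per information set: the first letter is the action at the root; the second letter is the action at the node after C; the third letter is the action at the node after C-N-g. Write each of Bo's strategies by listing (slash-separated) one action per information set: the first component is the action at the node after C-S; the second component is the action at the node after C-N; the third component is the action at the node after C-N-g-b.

5

Ann has 12 pure strategies: CSb, CSd, CNb, CNd, LSb, LSd, LNb, LNd, MSb, MSd, MNb, MNd. Columns: f/h/Hi, f/h/Mid, f/g/Hi, f/g/Mid, k/h/Hi, k/h/Mid, k/g/Hi, k/g/Mid.
{CSb, CSd} → row (4,3) (4,3) (4,3) (4,3) (4,1) (4,1) (4,1) (4,1)
{CNb} → row (5,2) (5,2) (3,4) (1,5) (5,2) (5,2) (3,4) (1,5)
{CNd} → row (5,2) (5,2) (2,5) (2,5) (5,2) (5,2) (2,5) (2,5)
{LSb, LSd, LNb, LNd} → row (4,6) (4,6) (4,6) (4,6) (4,6) (4,6) (4,6) (4,6)
{MSb, MSd, MNb, MNd} → row (4,3) (4,3) (4,3) (4,3) (4,3) (4,3) (4,3) (4,3)
That's 5 distinct rows out of 12 strategies.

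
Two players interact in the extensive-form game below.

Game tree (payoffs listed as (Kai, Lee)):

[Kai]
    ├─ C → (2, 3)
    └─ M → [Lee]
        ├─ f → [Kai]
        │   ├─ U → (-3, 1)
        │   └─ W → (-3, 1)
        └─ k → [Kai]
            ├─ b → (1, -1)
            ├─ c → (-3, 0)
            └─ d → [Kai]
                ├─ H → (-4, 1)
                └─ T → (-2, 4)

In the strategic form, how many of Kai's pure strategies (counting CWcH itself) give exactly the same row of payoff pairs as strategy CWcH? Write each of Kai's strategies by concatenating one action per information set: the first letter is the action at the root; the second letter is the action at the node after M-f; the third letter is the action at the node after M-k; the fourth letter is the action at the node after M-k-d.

12

Row for CWcH (columns f, k): (2,3) (2,3).
Under CWcH, Kai's choice at the node after M-f and at the node after M-k and at the node after M-k-d can never be reached regardless of what Lee does, so varying those choices leaves every outcome unchanged.
Holding the reachable choices fixed and varying the unreachable ones freely already gives 2 × 3 × 2 = 12 equivalent strategies.
No other strategy reproduces this row, so those 12 are the full class: CUbH, CUbT, CUcH, CUcT, CUdH, CUdT, CWbH, CWbT, CWcH, CWcT, CWdH, CWdT.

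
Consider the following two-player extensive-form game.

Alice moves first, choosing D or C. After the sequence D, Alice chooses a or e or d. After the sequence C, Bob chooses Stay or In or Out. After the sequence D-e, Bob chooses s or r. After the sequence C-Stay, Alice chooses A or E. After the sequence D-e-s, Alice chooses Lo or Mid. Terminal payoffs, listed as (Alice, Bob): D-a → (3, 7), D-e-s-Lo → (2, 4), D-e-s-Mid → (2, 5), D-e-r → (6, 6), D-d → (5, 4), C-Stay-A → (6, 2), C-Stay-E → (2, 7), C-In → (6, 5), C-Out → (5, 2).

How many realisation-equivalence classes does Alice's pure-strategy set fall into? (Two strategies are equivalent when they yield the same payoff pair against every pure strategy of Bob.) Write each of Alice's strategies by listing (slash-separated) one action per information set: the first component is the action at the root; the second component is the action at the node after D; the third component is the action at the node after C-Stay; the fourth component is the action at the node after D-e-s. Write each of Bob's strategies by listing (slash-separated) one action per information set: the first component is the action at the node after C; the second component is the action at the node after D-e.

Alice has 24 pure strategies: D/a/A/Lo, D/a/A/Mid, D/a/E/Lo, D/a/E/Mid, D/e/A/Lo, D/e/A/Mid, D/e/E/Lo, D/e/E/Mid, D/d/A/Lo, D/d/A/Mid, D/d/E/Lo, D/d/E/Mid, C/a/A/Lo, C/a/A/Mid, C/a/E/Lo, C/a/E/Mid, C/e/A/Lo, C/e/A/Mid, C/e/E/Lo, C/e/E/Mid, C/d/A/Lo, C/d/A/Mid, C/d/E/Lo, C/d/E/Mid. Columns: Stay/s, Stay/r, In/s, In/r, Out/s, Out/r.
{D/a/A/Lo, D/a/A/Mid, D/a/E/Lo, D/a/E/Mid} → row (3,7) (3,7) (3,7) (3,7) (3,7) (3,7)
{D/e/A/Lo, D/e/E/Lo} → row (2,4) (6,6) (2,4) (6,6) (2,4) (6,6)
{D/e/A/Mid, D/e/E/Mid} → row (2,5) (6,6) (2,5) (6,6) (2,5) (6,6)
{D/d/A/Lo, D/d/A/Mid, D/d/E/Lo, D/d/E/Mid} → row (5,4) (5,4) (5,4) (5,4) (5,4) (5,4)
{C/a/A/Lo, C/a/A/Mid, C/e/A/Lo, C/e/A/Mid, C/d/A/Lo, C/d/A/Mid} → row (6,2) (6,2) (6,5) (6,5) (5,2) (5,2)
{C/a/E/Lo, C/a/E/Mid, C/e/E/Lo, C/e/E/Mid, C/d/E/Lo, C/d/E/Mid} → row (2,7) (2,7) (6,5) (6,5) (5,2) (5,2)
That's 6 distinct rows out of 24 strategies.

6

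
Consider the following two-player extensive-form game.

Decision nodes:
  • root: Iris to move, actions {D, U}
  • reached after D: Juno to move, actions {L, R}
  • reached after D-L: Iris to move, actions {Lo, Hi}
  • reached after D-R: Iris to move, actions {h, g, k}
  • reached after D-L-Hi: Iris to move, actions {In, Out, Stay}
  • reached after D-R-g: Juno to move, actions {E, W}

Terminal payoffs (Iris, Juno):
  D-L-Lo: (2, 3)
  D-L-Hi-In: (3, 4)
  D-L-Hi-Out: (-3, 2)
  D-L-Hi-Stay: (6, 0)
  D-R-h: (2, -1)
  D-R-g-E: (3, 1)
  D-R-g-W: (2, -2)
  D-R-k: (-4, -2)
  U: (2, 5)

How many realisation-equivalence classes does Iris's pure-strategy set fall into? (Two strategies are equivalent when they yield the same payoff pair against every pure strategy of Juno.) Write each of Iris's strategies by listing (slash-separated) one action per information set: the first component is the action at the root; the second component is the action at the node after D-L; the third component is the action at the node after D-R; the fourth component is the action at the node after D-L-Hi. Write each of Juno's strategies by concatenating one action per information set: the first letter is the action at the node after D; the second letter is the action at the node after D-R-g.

Iris has 36 pure strategies: D/Lo/h/In, D/Lo/h/Out, D/Lo/h/Stay, D/Lo/g/In, D/Lo/g/Out, D/Lo/g/Stay, D/Lo/k/In, D/Lo/k/Out, D/Lo/k/Stay, D/Hi/h/In, D/Hi/h/Out, D/Hi/h/Stay, D/Hi/g/In, D/Hi/g/Out, D/Hi/g/Stay, D/Hi/k/In, D/Hi/k/Out, D/Hi/k/Stay, U/Lo/h/In, U/Lo/h/Out, U/Lo/h/Stay, U/Lo/g/In, U/Lo/g/Out, U/Lo/g/Stay, U/Lo/k/In, U/Lo/k/Out, U/Lo/k/Stay, U/Hi/h/In, U/Hi/h/Out, U/Hi/h/Stay, U/Hi/g/In, U/Hi/g/Out, U/Hi/g/Stay, U/Hi/k/In, U/Hi/k/Out, U/Hi/k/Stay. Columns: LE, LW, RE, RW.
{D/Lo/h/In, D/Lo/h/Out, D/Lo/h/Stay} → row (2,3) (2,3) (2,-1) (2,-1)
{D/Lo/g/In, D/Lo/g/Out, D/Lo/g/Stay} → row (2,3) (2,3) (3,1) (2,-2)
{D/Lo/k/In, D/Lo/k/Out, D/Lo/k/Stay} → row (2,3) (2,3) (-4,-2) (-4,-2)
{D/Hi/h/In} → row (3,4) (3,4) (2,-1) (2,-1)
{D/Hi/h/Out} → row (-3,2) (-3,2) (2,-1) (2,-1)
{D/Hi/h/Stay} → row (6,0) (6,0) (2,-1) (2,-1)
{D/Hi/g/In} → row (3,4) (3,4) (3,1) (2,-2)
{D/Hi/g/Out} → row (-3,2) (-3,2) (3,1) (2,-2)
{D/Hi/g/Stay} → row (6,0) (6,0) (3,1) (2,-2)
{D/Hi/k/In} → row (3,4) (3,4) (-4,-2) (-4,-2)
{D/Hi/k/Out} → row (-3,2) (-3,2) (-4,-2) (-4,-2)
{D/Hi/k/Stay} → row (6,0) (6,0) (-4,-2) (-4,-2)
{U/Lo/h/In, U/Lo/h/Out, U/Lo/h/Stay, U/Lo/g/In, U/Lo/g/Out, U/Lo/g/Stay, U/Lo/k/In, U/Lo/k/Out, U/Lo/k/Stay, U/Hi/h/In, U/Hi/h/Out, U/Hi/h/Stay, U/Hi/g/In, U/Hi/g/Out, U/Hi/g/Stay, U/Hi/k/In, U/Hi/k/Out, U/Hi/k/Stay} → row (2,5) (2,5) (2,5) (2,5)
That's 13 distinct rows out of 36 strategies.

13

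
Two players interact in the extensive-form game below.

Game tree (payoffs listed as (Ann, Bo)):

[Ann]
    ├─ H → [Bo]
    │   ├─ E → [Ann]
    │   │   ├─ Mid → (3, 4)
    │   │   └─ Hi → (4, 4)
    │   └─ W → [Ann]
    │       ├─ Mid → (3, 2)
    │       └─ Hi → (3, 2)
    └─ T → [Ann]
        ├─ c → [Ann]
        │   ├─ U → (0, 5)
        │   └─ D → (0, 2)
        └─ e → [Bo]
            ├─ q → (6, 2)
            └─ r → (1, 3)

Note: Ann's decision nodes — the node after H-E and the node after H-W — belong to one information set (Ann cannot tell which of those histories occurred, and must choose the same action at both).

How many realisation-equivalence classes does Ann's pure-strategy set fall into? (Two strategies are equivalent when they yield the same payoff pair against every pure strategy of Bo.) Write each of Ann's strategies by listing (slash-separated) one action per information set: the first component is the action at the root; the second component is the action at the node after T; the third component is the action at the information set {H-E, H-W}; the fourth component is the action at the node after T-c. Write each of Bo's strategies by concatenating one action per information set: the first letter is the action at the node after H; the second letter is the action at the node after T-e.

Ann has 16 pure strategies: H/c/Mid/U, H/c/Mid/D, H/c/Hi/U, H/c/Hi/D, H/e/Mid/U, H/e/Mid/D, H/e/Hi/U, H/e/Hi/D, T/c/Mid/U, T/c/Mid/D, T/c/Hi/U, T/c/Hi/D, T/e/Mid/U, T/e/Mid/D, T/e/Hi/U, T/e/Hi/D. Columns: Eq, Er, Wq, Wr.
{H/c/Mid/U, H/c/Mid/D, H/e/Mid/U, H/e/Mid/D} → row (3,4) (3,4) (3,2) (3,2)
{H/c/Hi/U, H/c/Hi/D, H/e/Hi/U, H/e/Hi/D} → row (4,4) (4,4) (3,2) (3,2)
{T/c/Mid/U, T/c/Hi/U} → row (0,5) (0,5) (0,5) (0,5)
{T/c/Mid/D, T/c/Hi/D} → row (0,2) (0,2) (0,2) (0,2)
{T/e/Mid/U, T/e/Mid/D, T/e/Hi/U, T/e/Hi/D} → row (6,2) (1,3) (6,2) (1,3)
That's 5 distinct rows out of 16 strategies.

5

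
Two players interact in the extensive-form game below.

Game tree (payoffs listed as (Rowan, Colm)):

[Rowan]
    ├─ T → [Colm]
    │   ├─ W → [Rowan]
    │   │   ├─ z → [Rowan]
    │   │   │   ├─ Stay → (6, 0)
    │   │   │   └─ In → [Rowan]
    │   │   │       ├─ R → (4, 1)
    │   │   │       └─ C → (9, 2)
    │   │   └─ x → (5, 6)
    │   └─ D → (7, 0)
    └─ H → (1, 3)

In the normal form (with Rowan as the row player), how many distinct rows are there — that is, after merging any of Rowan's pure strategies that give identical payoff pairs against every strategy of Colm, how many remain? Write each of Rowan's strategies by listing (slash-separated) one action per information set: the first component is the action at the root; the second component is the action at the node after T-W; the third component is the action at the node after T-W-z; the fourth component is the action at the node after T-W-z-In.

Rowan has 16 pure strategies: T/z/Stay/R, T/z/Stay/C, T/z/In/R, T/z/In/C, T/x/Stay/R, T/x/Stay/C, T/x/In/R, T/x/In/C, H/z/Stay/R, H/z/Stay/C, H/z/In/R, H/z/In/C, H/x/Stay/R, H/x/Stay/C, H/x/In/R, H/x/In/C. Columns: W, D.
{T/z/Stay/R, T/z/Stay/C} → row (6,0) (7,0)
{T/z/In/R} → row (4,1) (7,0)
{T/z/In/C} → row (9,2) (7,0)
{T/x/Stay/R, T/x/Stay/C, T/x/In/R, T/x/In/C} → row (5,6) (7,0)
{H/z/Stay/R, H/z/Stay/C, H/z/In/R, H/z/In/C, H/x/Stay/R, H/x/Stay/C, H/x/In/R, H/x/In/C} → row (1,3) (1,3)
That's 5 distinct rows out of 16 strategies.

5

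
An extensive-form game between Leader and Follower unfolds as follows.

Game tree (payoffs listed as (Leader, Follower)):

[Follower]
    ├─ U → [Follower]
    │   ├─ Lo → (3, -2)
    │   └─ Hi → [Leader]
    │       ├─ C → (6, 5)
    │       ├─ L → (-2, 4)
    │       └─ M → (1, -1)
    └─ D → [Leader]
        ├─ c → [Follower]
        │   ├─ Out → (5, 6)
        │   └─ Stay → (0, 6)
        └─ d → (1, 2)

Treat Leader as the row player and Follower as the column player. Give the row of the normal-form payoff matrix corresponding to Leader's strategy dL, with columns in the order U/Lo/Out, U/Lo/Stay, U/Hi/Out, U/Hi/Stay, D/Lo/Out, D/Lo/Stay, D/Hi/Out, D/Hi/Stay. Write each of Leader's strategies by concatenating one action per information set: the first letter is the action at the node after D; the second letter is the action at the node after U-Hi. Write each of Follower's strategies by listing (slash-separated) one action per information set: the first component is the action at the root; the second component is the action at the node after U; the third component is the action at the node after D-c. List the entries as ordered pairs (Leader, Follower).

vs U/Lo/Out: Follower plays U → Follower plays Lo at [U] → (3, -2)
vs U/Lo/Stay: Follower plays U → Follower plays Lo at [U] → (3, -2)
vs U/Hi/Out: Follower plays U → Follower plays Hi at [U] → Leader plays L at [U-Hi] → (-2, 4)
vs U/Hi/Stay: Follower plays U → Follower plays Hi at [U] → Leader plays L at [U-Hi] → (-2, 4)
vs D/Lo/Out: Follower plays D → Leader plays d at [D] → (1, 2)
vs D/Lo/Stay: Follower plays D → Leader plays d at [D] → (1, 2)
vs D/Hi/Out: Follower plays D → Leader plays d at [D] → (1, 2)
vs D/Hi/Stay: Follower plays D → Leader plays d at [D] → (1, 2)

(3,-2) (3,-2) (-2,4) (-2,4) (1,2) (1,2) (1,2) (1,2)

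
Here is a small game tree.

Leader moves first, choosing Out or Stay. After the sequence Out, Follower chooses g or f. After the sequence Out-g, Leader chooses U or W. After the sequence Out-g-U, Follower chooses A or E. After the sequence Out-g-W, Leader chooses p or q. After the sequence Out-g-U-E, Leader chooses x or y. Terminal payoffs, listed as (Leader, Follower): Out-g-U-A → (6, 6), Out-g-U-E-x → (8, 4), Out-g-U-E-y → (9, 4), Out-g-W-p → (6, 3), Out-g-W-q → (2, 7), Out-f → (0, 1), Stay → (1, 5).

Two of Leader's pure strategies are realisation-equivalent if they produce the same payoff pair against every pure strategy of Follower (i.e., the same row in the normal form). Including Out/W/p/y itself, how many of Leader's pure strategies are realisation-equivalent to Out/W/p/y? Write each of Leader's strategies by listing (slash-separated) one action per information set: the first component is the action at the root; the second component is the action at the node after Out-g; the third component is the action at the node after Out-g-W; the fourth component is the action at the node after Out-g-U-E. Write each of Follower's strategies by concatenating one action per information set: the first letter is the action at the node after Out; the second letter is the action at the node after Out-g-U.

Row for Out/W/p/y (columns gA, gE, fA, fE): (6,3) (6,3) (0,1) (0,1).
Under Out/W/p/y, Leader's choice at the node after Out-g-U-E can never be reached regardless of what Follower does, so varying those choices leaves every outcome unchanged.
Holding the reachable choices fixed and varying the unreachable one freely already gives 2 equivalent strategies.
No other strategy reproduces this row, so those 2 are the full class: Out/W/p/x, Out/W/p/y.

2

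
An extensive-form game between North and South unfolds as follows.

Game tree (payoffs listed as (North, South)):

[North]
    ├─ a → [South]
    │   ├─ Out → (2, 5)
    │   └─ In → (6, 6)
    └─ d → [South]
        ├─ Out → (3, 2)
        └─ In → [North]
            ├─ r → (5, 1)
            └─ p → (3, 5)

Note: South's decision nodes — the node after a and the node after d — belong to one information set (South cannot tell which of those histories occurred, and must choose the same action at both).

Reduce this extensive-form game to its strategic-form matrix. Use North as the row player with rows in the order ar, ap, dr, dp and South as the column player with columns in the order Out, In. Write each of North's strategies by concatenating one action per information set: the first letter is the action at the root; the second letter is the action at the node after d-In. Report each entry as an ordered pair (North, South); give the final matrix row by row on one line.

          Out       In
  ar    (2,5)    (6,6)
  ap    (2,5)    (6,6)
  dr    (3,2)    (5,1)
  dp    (3,2)    (3,5)

ar: (2,5) (6,6) | ap: (2,5) (6,6) | dr: (3,2) (5,1) | dp: (3,2) (3,5)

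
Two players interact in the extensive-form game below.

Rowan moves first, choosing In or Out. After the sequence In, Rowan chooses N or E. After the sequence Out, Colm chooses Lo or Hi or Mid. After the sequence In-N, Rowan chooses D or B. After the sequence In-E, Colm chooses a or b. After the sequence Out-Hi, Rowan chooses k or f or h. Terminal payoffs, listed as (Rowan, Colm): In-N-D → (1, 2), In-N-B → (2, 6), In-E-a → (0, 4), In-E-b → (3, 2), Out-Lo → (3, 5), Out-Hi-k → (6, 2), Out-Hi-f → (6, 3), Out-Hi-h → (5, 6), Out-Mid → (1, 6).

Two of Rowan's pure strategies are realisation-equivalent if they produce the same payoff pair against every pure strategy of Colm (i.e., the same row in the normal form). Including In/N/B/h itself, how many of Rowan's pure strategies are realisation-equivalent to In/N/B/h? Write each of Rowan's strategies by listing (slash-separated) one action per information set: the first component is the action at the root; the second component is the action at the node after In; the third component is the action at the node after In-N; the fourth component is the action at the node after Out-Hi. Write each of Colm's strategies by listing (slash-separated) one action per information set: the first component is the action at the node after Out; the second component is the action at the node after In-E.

3

Row for In/N/B/h (columns Lo/a, Lo/b, Hi/a, Hi/b, Mid/a, Mid/b): (2,6) (2,6) (2,6) (2,6) (2,6) (2,6).
Under In/N/B/h, Rowan's choice at the node after Out-Hi can never be reached regardless of what Colm does, so varying those choices leaves every outcome unchanged.
Holding the reachable choices fixed and varying the unreachable one freely already gives 3 equivalent strategies.
No other strategy reproduces this row, so those 3 are the full class: In/N/B/k, In/N/B/f, In/N/B/h.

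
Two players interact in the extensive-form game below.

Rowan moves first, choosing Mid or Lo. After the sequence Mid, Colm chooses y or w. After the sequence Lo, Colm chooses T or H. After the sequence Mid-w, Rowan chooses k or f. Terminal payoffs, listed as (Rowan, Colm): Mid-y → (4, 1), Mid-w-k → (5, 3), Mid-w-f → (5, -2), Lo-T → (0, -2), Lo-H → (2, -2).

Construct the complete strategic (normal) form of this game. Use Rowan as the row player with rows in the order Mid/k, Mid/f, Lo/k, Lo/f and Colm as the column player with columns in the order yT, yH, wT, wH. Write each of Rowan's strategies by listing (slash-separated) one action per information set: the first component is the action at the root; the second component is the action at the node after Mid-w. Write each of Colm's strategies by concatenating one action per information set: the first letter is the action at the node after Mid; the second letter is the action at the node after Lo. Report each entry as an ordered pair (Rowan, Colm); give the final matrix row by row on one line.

            yT       yH       wT       wH
Mid/k    (4,1)    (4,1)    (5,3)    (5,3)
Mid/f    (4,1)    (4,1)   (5,-2)   (5,-2)
 Lo/k   (0,-2)   (2,-2)   (0,-2)   (2,-2)
 Lo/f   (0,-2)   (2,-2)   (0,-2)   (2,-2)

Mid/k: (4,1) (4,1) (5,3) (5,3) | Mid/f: (4,1) (4,1) (5,-2) (5,-2) | Lo/k: (0,-2) (2,-2) (0,-2) (2,-2) | Lo/f: (0,-2) (2,-2) (0,-2) (2,-2)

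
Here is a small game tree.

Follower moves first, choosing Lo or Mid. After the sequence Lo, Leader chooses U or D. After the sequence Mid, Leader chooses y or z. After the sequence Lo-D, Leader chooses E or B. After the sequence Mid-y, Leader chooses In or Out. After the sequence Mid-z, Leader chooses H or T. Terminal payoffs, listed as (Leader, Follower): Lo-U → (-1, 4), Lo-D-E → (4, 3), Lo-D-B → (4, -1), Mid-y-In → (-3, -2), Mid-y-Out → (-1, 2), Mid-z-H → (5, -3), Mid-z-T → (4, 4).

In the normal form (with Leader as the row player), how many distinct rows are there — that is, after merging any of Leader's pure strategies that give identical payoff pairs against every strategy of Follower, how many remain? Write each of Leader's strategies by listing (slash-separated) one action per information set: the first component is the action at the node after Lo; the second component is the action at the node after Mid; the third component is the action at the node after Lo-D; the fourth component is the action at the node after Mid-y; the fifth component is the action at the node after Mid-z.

12

Leader has 32 pure strategies: U/y/E/In/H, U/y/E/In/T, U/y/E/Out/H, U/y/E/Out/T, U/y/B/In/H, U/y/B/In/T, U/y/B/Out/H, U/y/B/Out/T, U/z/E/In/H, U/z/E/In/T, U/z/E/Out/H, U/z/E/Out/T, U/z/B/In/H, U/z/B/In/T, U/z/B/Out/H, U/z/B/Out/T, D/y/E/In/H, D/y/E/In/T, D/y/E/Out/H, D/y/E/Out/T, D/y/B/In/H, D/y/B/In/T, D/y/B/Out/H, D/y/B/Out/T, D/z/E/In/H, D/z/E/In/T, D/z/E/Out/H, D/z/E/Out/T, D/z/B/In/H, D/z/B/In/T, D/z/B/Out/H, D/z/B/Out/T. Columns: Lo, Mid.
{U/y/E/In/H, U/y/E/In/T, U/y/B/In/H, U/y/B/In/T} → row (-1,4) (-3,-2)
{U/y/E/Out/H, U/y/E/Out/T, U/y/B/Out/H, U/y/B/Out/T} → row (-1,4) (-1,2)
{U/z/E/In/H, U/z/E/Out/H, U/z/B/In/H, U/z/B/Out/H} → row (-1,4) (5,-3)
{U/z/E/In/T, U/z/E/Out/T, U/z/B/In/T, U/z/B/Out/T} → row (-1,4) (4,4)
{D/y/E/In/H, D/y/E/In/T} → row (4,3) (-3,-2)
{D/y/E/Out/H, D/y/E/Out/T} → row (4,3) (-1,2)
{D/y/B/In/H, D/y/B/In/T} → row (4,-1) (-3,-2)
{D/y/B/Out/H, D/y/B/Out/T} → row (4,-1) (-1,2)
{D/z/E/In/H, D/z/E/Out/H} → row (4,3) (5,-3)
{D/z/E/In/T, D/z/E/Out/T} → row (4,3) (4,4)
{D/z/B/In/H, D/z/B/Out/H} → row (4,-1) (5,-3)
{D/z/B/In/T, D/z/B/Out/T} → row (4,-1) (4,4)
That's 12 distinct rows out of 32 strategies.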